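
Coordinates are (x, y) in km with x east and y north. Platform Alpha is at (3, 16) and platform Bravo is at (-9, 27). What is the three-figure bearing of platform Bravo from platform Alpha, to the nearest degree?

Δeast = -9 − 3 = -12.00; Δnorth = 27 − 16 = 11.00.
Bearing = atan2(Δeast, Δnorth) mod 360° = 312.51° ≈ 313°.

313°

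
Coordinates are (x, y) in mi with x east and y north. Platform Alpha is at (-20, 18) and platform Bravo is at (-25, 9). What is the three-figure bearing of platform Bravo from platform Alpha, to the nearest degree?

Δeast = -25 − -20 = -5.00; Δnorth = 9 − 18 = -9.00.
Bearing = atan2(Δeast, Δnorth) mod 360° = 209.05° ≈ 209°.

209°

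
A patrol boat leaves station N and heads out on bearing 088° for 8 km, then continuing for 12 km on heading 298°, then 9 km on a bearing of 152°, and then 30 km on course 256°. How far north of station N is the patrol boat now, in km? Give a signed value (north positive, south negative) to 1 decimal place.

Leg 1 (088°, 8 km): east 8 sin 88° = 8.00, north 8 cos 88° = 0.28
Leg 2 (298°, 12 km): east 12 sin 298° = -10.60, north 12 cos 298° = 5.63
Leg 3 (152°, 9 km): east 9 sin 152° = 4.23, north 9 cos 152° = -7.95
Leg 4 (256°, 30 km): east 30 sin 256° = -29.11, north 30 cos 256° = -7.26
Net north component: -9.29 km.

-9.3 km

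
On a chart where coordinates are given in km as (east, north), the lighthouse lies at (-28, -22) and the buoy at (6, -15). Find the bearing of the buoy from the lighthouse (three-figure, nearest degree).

Δeast = 6 − -28 = 34.00; Δnorth = -15 − -22 = 7.00.
Bearing = atan2(Δeast, Δnorth) mod 360° = 78.37° ≈ 078°.

078°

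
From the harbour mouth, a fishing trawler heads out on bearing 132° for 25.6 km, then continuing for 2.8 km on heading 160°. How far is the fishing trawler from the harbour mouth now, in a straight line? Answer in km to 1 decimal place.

Leg 1 (132°, 25.6 km): east 25.6 sin 132° = 19.02, north 25.6 cos 132° = -17.13
Leg 2 (160°, 2.8 km): east 2.8 sin 160° = 0.96, north 2.8 cos 160° = -2.63
Net: 19.98 east, -19.76 north. Distance = √((19.98)² + (-19.76)²) = 28.103 km.

28.1 km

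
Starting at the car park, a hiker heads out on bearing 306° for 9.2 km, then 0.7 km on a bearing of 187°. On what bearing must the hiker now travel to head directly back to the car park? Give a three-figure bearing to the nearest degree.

122°

Leg 1 (306°, 9.2 km): east 9.2 sin 306° = -7.44, north 9.2 cos 306° = 5.41
Leg 2 (187°, 0.7 km): east 0.7 sin 187° = -0.09, north 0.7 cos 187° = -0.69
Net displacement: -7.53 east, 4.71 north. Direction back to start is (7.53, -4.71): bearing = atan2(7.53, -4.71) mod 360° = 122.05° ≈ 122°.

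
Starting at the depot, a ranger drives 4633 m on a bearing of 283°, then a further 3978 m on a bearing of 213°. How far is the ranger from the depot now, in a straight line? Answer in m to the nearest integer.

7064 m

Leg 1 (283°, 4633 m): east 4633 sin 283° = -4514.26, north 4633 cos 283° = 1042.20
Leg 2 (213°, 3978 m): east 3978 sin 213° = -2166.57, north 3978 cos 213° = -3336.23
Net: -6680.83 east, -2294.03 north. Distance = √((-6680.83)² + (-2294.03)²) = 7063.716 m.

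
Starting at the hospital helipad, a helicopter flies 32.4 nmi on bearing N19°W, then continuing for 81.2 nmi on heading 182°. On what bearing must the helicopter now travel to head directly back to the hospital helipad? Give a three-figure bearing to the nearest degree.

015°

Leg 1 (N19°W, 32.4 nmi): east 32.4 sin 341° = -10.55, north 32.4 cos 341° = 30.63
Leg 2 (182°, 81.2 nmi): east 81.2 sin 182° = -2.83, north 81.2 cos 182° = -81.15
Net displacement: -13.38 east, -50.52 north. Direction back to start is (13.38, 50.52): bearing = atan2(13.38, 50.52) mod 360° = 14.84° ≈ 015°.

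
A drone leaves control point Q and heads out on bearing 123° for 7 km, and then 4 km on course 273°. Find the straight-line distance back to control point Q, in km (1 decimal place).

4.1 km

Leg 1 (123°, 7 km): east 7 sin 123° = 5.87, north 7 cos 123° = -3.81
Leg 2 (273°, 4 km): east 4 sin 273° = -3.99, north 4 cos 273° = 0.21
Net: 1.88 east, -3.60 north. Distance = √((1.88)² + (-3.60)²) = 4.062 km.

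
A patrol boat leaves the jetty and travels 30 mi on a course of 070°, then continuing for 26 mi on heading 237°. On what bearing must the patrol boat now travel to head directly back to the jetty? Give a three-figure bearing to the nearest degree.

301°

Leg 1 (070°, 30 mi): east 30 sin 70° = 28.19, north 30 cos 70° = 10.26
Leg 2 (237°, 26 mi): east 26 sin 237° = -21.81, north 26 cos 237° = -14.16
Net displacement: 6.39 east, -3.90 north. Direction back to start is (-6.39, 3.90): bearing = atan2(-6.39, 3.90) mod 360° = 301.42° ≈ 301°.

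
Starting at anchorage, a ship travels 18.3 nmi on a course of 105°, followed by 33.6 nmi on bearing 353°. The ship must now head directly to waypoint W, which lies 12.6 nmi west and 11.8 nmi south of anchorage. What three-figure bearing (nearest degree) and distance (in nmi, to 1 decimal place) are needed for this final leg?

213°, 48.2 nmi

Leg 1 (105°, 18.3 nmi): east 18.3 sin 105° = 17.68, north 18.3 cos 105° = -4.74
Leg 2 (353°, 33.6 nmi): east 33.6 sin 353° = -4.09, north 33.6 cos 353° = 33.35
Current position: (13.58, 28.61). Target: (-12.6, -11.8). Remaining: Δeast = -26.18, Δnorth = -40.41.
Bearing = atan2(-26.18, -40.41) mod 360° = 212.94°; distance = √((-26.18)² + (-40.41)²) = 48.153 nmi.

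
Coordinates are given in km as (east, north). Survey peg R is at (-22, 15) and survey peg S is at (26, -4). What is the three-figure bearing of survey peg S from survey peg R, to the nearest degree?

112°

Δeast = 26 − -22 = 48.00; Δnorth = -4 − 15 = -19.00.
Bearing = atan2(Δeast, Δnorth) mod 360° = 111.60° ≈ 112°.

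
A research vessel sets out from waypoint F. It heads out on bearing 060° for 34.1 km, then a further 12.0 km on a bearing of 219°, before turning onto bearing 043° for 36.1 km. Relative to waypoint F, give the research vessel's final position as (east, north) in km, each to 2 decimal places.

Leg 1 (060°, 34.1 km): east 34.1 sin 60° = 29.53, north 34.1 cos 60° = 17.05
Leg 2 (219°, 12.0 km): east 12.0 sin 219° = -7.55, north 12.0 cos 219° = -9.33
Leg 3 (043°, 36.1 km): east 36.1 sin 43° = 24.62, north 36.1 cos 43° = 26.40
Summing: 46.60 km east, 34.13 km north → (46.60, 34.13).

(46.60, 34.13)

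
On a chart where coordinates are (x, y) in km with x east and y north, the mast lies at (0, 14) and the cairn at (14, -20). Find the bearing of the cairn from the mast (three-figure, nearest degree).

Δeast = 14 − 0 = 14.00; Δnorth = -20 − 14 = -34.00.
Bearing = atan2(Δeast, Δnorth) mod 360° = 157.62° ≈ 158°.

158°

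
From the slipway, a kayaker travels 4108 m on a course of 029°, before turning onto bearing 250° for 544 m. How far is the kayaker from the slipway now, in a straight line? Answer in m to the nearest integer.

3715 m

Leg 1 (029°, 4108 m): east 4108 sin 29° = 1991.60, north 4108 cos 29° = 3592.94
Leg 2 (250°, 544 m): east 544 sin 250° = -511.19, north 544 cos 250° = -186.06
Net: 1480.41 east, 3406.88 north. Distance = √((1480.41)² + (3406.88)²) = 3714.623 m.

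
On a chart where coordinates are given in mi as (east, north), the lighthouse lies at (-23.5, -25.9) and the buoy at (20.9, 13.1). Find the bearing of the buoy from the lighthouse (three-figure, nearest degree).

049°

Δeast = 20.9 − -23.5 = 44.40; Δnorth = 13.1 − -25.9 = 39.00.
Bearing = atan2(Δeast, Δnorth) mod 360° = 48.70° ≈ 049°.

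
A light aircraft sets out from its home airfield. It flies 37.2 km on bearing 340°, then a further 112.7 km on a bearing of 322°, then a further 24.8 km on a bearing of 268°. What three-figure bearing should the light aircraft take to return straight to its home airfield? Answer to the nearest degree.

139°

Leg 1 (340°, 37.2 km): east 37.2 sin 340° = -12.72, north 37.2 cos 340° = 34.96
Leg 2 (322°, 112.7 km): east 112.7 sin 322° = -69.39, north 112.7 cos 322° = 88.81
Leg 3 (268°, 24.8 km): east 24.8 sin 268° = -24.78, north 24.8 cos 268° = -0.87
Net displacement: -106.89 east, 122.90 north. Direction back to start is (106.89, -122.90): bearing = atan2(106.89, -122.90) mod 360° = 138.98° ≈ 139°.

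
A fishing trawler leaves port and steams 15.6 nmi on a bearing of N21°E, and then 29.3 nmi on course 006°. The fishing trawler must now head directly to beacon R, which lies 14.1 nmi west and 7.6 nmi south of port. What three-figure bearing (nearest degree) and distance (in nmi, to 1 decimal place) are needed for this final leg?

204°, 56.1 nmi

Leg 1 (N21°E, 15.6 nmi): east 15.6 sin 21° = 5.59, north 15.6 cos 21° = 14.56
Leg 2 (006°, 29.3 nmi): east 29.3 sin 6° = 3.06, north 29.3 cos 6° = 29.14
Current position: (8.65, 43.70). Target: (-14.1, -7.6). Remaining: Δeast = -22.75, Δnorth = -51.30.
Bearing = atan2(-22.75, -51.30) mod 360° = 203.92°; distance = √((-22.75)² + (-51.30)²) = 56.123 nmi.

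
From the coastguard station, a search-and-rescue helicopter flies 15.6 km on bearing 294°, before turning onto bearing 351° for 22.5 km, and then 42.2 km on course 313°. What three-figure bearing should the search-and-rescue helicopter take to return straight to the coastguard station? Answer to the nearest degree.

Leg 1 (294°, 15.6 km): east 15.6 sin 294° = -14.25, north 15.6 cos 294° = 6.35
Leg 2 (351°, 22.5 km): east 22.5 sin 351° = -3.52, north 22.5 cos 351° = 22.22
Leg 3 (313°, 42.2 km): east 42.2 sin 313° = -30.86, north 42.2 cos 313° = 28.78
Net displacement: -48.63 east, 57.35 north. Direction back to start is (48.63, -57.35): bearing = atan2(48.63, -57.35) mod 360° = 139.70° ≈ 140°.

140°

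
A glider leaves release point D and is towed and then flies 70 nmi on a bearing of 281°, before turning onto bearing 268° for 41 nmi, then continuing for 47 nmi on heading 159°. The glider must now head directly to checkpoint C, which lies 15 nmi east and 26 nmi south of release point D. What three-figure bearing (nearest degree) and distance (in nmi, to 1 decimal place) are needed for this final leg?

087°, 108.0 nmi

Leg 1 (281°, 70 nmi): east 70 sin 281° = -68.71, north 70 cos 281° = 13.36
Leg 2 (268°, 41 nmi): east 41 sin 268° = -40.98, north 41 cos 268° = -1.43
Leg 3 (159°, 47 nmi): east 47 sin 159° = 16.84, north 47 cos 159° = -43.88
Current position: (-92.85, -31.95). Target: (15, -26). Remaining: Δeast = 107.85, Δnorth = 5.95.
Bearing = atan2(107.85, 5.95) mod 360° = 86.84°; distance = √((107.85)² + (5.95)²) = 108.010 nmi.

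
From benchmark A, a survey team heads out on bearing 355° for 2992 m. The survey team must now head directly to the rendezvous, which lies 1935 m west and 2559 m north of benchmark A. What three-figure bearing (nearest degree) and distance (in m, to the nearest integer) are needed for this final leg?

256°, 1727 m

Leg 1 (355°, 2992 m): east 2992 sin 355° = -260.77, north 2992 cos 355° = 2980.61
Current position: (-260.77, 2980.61). Target: (-1935, 2559). Remaining: Δeast = -1674.23, Δnorth = -421.61.
Bearing = atan2(-1674.23, -421.61) mod 360° = 255.87°; distance = √((-1674.23)² + (-421.61)²) = 1726.501 m.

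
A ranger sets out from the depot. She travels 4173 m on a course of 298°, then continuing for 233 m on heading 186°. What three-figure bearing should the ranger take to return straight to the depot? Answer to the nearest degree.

Leg 1 (298°, 4173 m): east 4173 sin 298° = -3684.54, north 4173 cos 298° = 1959.10
Leg 2 (186°, 233 m): east 233 sin 186° = -24.36, north 233 cos 186° = -231.72
Net displacement: -3708.90 east, 1727.38 north. Direction back to start is (3708.90, -1727.38): bearing = atan2(3708.90, -1727.38) mod 360° = 114.97° ≈ 115°.

115°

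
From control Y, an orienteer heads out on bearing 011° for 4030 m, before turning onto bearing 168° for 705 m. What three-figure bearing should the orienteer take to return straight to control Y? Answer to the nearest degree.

Leg 1 (011°, 4030 m): east 4030 sin 11° = 768.96, north 4030 cos 11° = 3955.96
Leg 2 (168°, 705 m): east 705 sin 168° = 146.58, north 705 cos 168° = -689.59
Net displacement: 915.54 east, 3266.36 north. Direction back to start is (-915.54, -3266.36): bearing = atan2(-915.54, -3266.36) mod 360° = 195.66° ≈ 196°.

196°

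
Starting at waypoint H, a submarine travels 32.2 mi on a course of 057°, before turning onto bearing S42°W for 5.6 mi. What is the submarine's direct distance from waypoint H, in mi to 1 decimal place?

26.8 mi

Leg 1 (057°, 32.2 mi): east 32.2 sin 57° = 27.01, north 32.2 cos 57° = 17.54
Leg 2 (S42°W, 5.6 mi): east 5.6 sin 222° = -3.75, north 5.6 cos 222° = -4.16
Net: 23.26 east, 13.38 north. Distance = √((23.26)² + (13.38)²) = 26.830 mi.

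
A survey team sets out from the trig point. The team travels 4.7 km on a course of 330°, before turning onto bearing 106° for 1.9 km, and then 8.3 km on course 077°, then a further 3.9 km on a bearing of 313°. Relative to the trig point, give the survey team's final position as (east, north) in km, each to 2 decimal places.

(4.71, 8.07)

Leg 1 (330°, 4.7 km): east 4.7 sin 330° = -2.35, north 4.7 cos 330° = 4.07
Leg 2 (106°, 1.9 km): east 1.9 sin 106° = 1.83, north 1.9 cos 106° = -0.52
Leg 3 (077°, 8.3 km): east 8.3 sin 77° = 8.09, north 8.3 cos 77° = 1.87
Leg 4 (313°, 3.9 km): east 3.9 sin 313° = -2.85, north 3.9 cos 313° = 2.66
Summing: 4.71 km east, 8.07 km north → (4.71, 8.07).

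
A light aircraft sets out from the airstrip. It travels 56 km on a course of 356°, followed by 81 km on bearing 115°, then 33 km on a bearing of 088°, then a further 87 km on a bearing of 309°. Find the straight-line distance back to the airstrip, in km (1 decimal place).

Leg 1 (356°, 56 km): east 56 sin 356° = -3.91, north 56 cos 356° = 55.86
Leg 2 (115°, 81 km): east 81 sin 115° = 73.41, north 81 cos 115° = -34.23
Leg 3 (088°, 33 km): east 33 sin 88° = 32.98, north 33 cos 88° = 1.15
Leg 4 (309°, 87 km): east 87 sin 309° = -67.61, north 87 cos 309° = 54.75
Net: 34.87 east, 77.53 north. Distance = √((34.87)² + (77.53)²) = 85.016 km.

85.0 km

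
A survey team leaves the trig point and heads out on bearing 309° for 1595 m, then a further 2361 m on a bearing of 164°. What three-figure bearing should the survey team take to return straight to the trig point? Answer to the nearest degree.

025°

Leg 1 (309°, 1595 m): east 1595 sin 309° = -1239.55, north 1595 cos 309° = 1003.77
Leg 2 (164°, 2361 m): east 2361 sin 164° = 650.78, north 2361 cos 164° = -2269.54
Net displacement: -588.77 east, -1265.77 north. Direction back to start is (588.77, 1265.77): bearing = atan2(588.77, 1265.77) mod 360° = 24.95° ≈ 025°.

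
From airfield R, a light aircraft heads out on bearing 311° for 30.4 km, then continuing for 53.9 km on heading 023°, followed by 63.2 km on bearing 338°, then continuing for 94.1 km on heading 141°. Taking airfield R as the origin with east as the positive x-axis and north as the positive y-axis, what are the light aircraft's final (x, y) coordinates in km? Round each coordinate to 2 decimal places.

Leg 1 (311°, 30.4 km): east 30.4 sin 311° = -22.94, north 30.4 cos 311° = 19.94
Leg 2 (023°, 53.9 km): east 53.9 sin 23° = 21.06, north 53.9 cos 23° = 49.62
Leg 3 (338°, 63.2 km): east 63.2 sin 338° = -23.68, north 63.2 cos 338° = 58.60
Leg 4 (141°, 94.1 km): east 94.1 sin 141° = 59.22, north 94.1 cos 141° = -73.13
Summing: 33.66 km east, 55.03 km north → (33.66, 55.03).

(33.66, 55.03)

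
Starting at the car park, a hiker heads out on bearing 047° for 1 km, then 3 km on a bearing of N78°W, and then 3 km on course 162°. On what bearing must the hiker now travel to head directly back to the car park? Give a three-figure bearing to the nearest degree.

040°

Leg 1 (047°, 1 km): east 1 sin 47° = 0.73, north 1 cos 47° = 0.68
Leg 2 (N78°W, 3 km): east 3 sin 282° = -2.93, north 3 cos 282° = 0.62
Leg 3 (162°, 3 km): east 3 sin 162° = 0.93, north 3 cos 162° = -2.85
Net displacement: -1.28 east, -1.55 north. Direction back to start is (1.28, 1.55): bearing = atan2(1.28, 1.55) mod 360° = 39.51° ≈ 040°.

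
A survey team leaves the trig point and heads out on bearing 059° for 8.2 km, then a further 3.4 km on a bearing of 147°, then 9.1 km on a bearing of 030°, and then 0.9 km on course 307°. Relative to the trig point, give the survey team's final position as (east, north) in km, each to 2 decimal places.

(12.71, 9.79)

Leg 1 (059°, 8.2 km): east 8.2 sin 59° = 7.03, north 8.2 cos 59° = 4.22
Leg 2 (147°, 3.4 km): east 3.4 sin 147° = 1.85, north 3.4 cos 147° = -2.85
Leg 3 (030°, 9.1 km): east 9.1 sin 30° = 4.55, north 9.1 cos 30° = 7.88
Leg 4 (307°, 0.9 km): east 0.9 sin 307° = -0.72, north 0.9 cos 307° = 0.54
Summing: 12.71 km east, 9.79 km north → (12.71, 9.79).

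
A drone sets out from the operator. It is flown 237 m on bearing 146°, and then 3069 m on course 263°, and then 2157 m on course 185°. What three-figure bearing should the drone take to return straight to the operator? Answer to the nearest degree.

049°

Leg 1 (146°, 237 m): east 237 sin 146° = 132.53, north 237 cos 146° = -196.48
Leg 2 (263°, 3069 m): east 3069 sin 263° = -3046.12, north 3069 cos 263° = -374.02
Leg 3 (185°, 2157 m): east 2157 sin 185° = -187.99, north 2157 cos 185° = -2148.79
Net displacement: -3101.59 east, -2719.29 north. Direction back to start is (3101.59, 2719.29): bearing = atan2(3101.59, 2719.29) mod 360° = 48.76° ≈ 049°.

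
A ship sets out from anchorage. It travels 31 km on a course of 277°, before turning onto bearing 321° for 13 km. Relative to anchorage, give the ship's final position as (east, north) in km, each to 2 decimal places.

Leg 1 (277°, 31 km): east 31 sin 277° = -30.77, north 31 cos 277° = 3.78
Leg 2 (321°, 13 km): east 13 sin 321° = -8.18, north 13 cos 321° = 10.10
Summing: -38.95 km east, 13.88 km north → (-38.95, 13.88).

(-38.95, 13.88)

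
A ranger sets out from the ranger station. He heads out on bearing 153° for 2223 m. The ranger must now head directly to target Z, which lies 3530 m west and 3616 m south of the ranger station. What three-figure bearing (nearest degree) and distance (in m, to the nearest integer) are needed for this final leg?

Leg 1 (153°, 2223 m): east 2223 sin 153° = 1009.22, north 2223 cos 153° = -1980.71
Current position: (1009.22, -1980.71). Target: (-3530, -3616). Remaining: Δeast = -4539.22, Δnorth = -1635.29.
Bearing = atan2(-4539.22, -1635.29) mod 360° = 250.19°; distance = √((-4539.22)² + (-1635.29)²) = 4824.801 m.

250°, 4825 m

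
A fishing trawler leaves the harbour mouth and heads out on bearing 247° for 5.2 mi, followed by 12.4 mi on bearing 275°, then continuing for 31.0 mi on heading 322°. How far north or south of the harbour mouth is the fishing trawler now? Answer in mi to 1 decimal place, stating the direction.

Leg 1 (247°, 5.2 mi): east 5.2 sin 247° = -4.79, north 5.2 cos 247° = -2.03
Leg 2 (275°, 12.4 mi): east 12.4 sin 275° = -12.35, north 12.4 cos 275° = 1.08
Leg 3 (322°, 31.0 mi): east 31.0 sin 322° = -19.09, north 31.0 cos 322° = 24.43
Net north component: 23.48 mi.

23.5 mi north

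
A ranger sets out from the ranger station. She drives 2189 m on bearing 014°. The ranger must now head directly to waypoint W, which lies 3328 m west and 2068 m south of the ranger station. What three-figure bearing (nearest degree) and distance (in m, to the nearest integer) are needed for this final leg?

223°, 5697 m

Leg 1 (014°, 2189 m): east 2189 sin 14° = 529.57, north 2189 cos 14° = 2123.98
Current position: (529.57, 2123.98). Target: (-3328, -2068). Remaining: Δeast = -3857.57, Δnorth = -4191.98.
Bearing = atan2(-3857.57, -4191.98) mod 360° = 222.62°; distance = √((-3857.57)² + (-4191.98)²) = 5696.797 m.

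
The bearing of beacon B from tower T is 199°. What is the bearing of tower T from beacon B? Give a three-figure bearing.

019°

Back-bearing = 199° − 180° = 019°.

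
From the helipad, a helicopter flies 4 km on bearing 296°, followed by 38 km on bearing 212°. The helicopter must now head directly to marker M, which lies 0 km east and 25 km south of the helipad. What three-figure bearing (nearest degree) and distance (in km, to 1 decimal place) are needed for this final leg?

077°, 24.4 km

Leg 1 (296°, 4 km): east 4 sin 296° = -3.60, north 4 cos 296° = 1.75
Leg 2 (212°, 38 km): east 38 sin 212° = -20.14, north 38 cos 212° = -32.23
Current position: (-23.73, -30.47). Target: (0, -25). Remaining: Δeast = 23.73, Δnorth = 5.47.
Bearing = atan2(23.73, 5.47) mod 360° = 77.02°; distance = √((23.73)² + (5.47)²) = 24.355 km.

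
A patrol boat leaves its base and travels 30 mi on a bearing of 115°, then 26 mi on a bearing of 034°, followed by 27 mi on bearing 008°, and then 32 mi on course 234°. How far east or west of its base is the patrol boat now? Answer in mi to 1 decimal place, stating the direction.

Leg 1 (115°, 30 mi): east 30 sin 115° = 27.19, north 30 cos 115° = -12.68
Leg 2 (034°, 26 mi): east 26 sin 34° = 14.54, north 26 cos 34° = 21.55
Leg 3 (008°, 27 mi): east 27 sin 8° = 3.76, north 27 cos 8° = 26.74
Leg 4 (234°, 32 mi): east 32 sin 234° = -25.89, north 32 cos 234° = -18.81
Net east component: 19.60 mi.

19.6 mi east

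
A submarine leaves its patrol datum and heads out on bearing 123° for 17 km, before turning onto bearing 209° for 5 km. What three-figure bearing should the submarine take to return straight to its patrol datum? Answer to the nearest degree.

319°

Leg 1 (123°, 17 km): east 17 sin 123° = 14.26, north 17 cos 123° = -9.26
Leg 2 (209°, 5 km): east 5 sin 209° = -2.42, north 5 cos 209° = -4.37
Net displacement: 11.83 east, -13.63 north. Direction back to start is (-11.83, 13.63): bearing = atan2(-11.83, 13.63) mod 360° = 319.04° ≈ 319°.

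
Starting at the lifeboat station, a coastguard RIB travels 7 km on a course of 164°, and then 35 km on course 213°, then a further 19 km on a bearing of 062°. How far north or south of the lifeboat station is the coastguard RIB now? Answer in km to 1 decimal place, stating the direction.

Leg 1 (164°, 7 km): east 7 sin 164° = 1.93, north 7 cos 164° = -6.73
Leg 2 (213°, 35 km): east 35 sin 213° = -19.06, north 35 cos 213° = -29.35
Leg 3 (062°, 19 km): east 19 sin 62° = 16.78, north 19 cos 62° = 8.92
Net north component: -27.16 km.

27.2 km south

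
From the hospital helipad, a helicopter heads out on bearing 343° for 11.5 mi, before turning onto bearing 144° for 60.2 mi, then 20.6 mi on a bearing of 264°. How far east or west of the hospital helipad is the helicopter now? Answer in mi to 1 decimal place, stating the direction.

Leg 1 (343°, 11.5 mi): east 11.5 sin 343° = -3.36, north 11.5 cos 343° = 11.00
Leg 2 (144°, 60.2 mi): east 60.2 sin 144° = 35.38, north 60.2 cos 144° = -48.70
Leg 3 (264°, 20.6 mi): east 20.6 sin 264° = -20.49, north 20.6 cos 264° = -2.15
Net east component: 11.54 mi.

11.5 mi east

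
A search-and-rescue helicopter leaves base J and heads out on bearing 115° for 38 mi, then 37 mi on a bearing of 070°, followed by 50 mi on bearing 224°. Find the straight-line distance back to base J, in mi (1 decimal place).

52.3 mi

Leg 1 (115°, 38 mi): east 38 sin 115° = 34.44, north 38 cos 115° = -16.06
Leg 2 (070°, 37 mi): east 37 sin 70° = 34.77, north 37 cos 70° = 12.65
Leg 3 (224°, 50 mi): east 50 sin 224° = -34.73, north 50 cos 224° = -35.97
Net: 34.48 east, -39.37 north. Distance = √((34.48)² + (-39.37)²) = 52.332 mi.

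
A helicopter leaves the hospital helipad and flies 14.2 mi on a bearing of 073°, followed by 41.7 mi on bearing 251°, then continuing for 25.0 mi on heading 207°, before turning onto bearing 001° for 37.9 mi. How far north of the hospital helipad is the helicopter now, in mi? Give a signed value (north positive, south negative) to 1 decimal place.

6.2 mi

Leg 1 (073°, 14.2 mi): east 14.2 sin 73° = 13.58, north 14.2 cos 73° = 4.15
Leg 2 (251°, 41.7 mi): east 41.7 sin 251° = -39.43, north 41.7 cos 251° = -13.58
Leg 3 (207°, 25.0 mi): east 25.0 sin 207° = -11.35, north 25.0 cos 207° = -22.28
Leg 4 (001°, 37.9 mi): east 37.9 sin 1° = 0.66, north 37.9 cos 1° = 37.89
Net north component: 6.19 mi.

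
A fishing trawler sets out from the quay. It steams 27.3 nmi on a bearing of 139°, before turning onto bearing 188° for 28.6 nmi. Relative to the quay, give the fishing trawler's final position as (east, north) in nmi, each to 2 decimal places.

(13.93, -48.93)

Leg 1 (139°, 27.3 nmi): east 27.3 sin 139° = 17.91, north 27.3 cos 139° = -20.60
Leg 2 (188°, 28.6 nmi): east 28.6 sin 188° = -3.98, north 28.6 cos 188° = -28.32
Summing: 13.93 nmi east, -48.93 nmi north → (13.93, -48.93).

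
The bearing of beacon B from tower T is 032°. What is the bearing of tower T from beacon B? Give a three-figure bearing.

Back-bearing = 032° + 180° = 212°.

212°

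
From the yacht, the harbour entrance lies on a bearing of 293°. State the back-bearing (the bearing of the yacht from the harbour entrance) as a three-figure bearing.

113°

Back-bearing = 293° − 180° = 113°.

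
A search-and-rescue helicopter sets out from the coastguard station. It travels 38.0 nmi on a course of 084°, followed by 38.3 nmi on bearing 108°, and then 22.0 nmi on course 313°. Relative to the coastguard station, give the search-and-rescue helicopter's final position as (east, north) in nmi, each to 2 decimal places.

(58.13, 7.14)

Leg 1 (084°, 38.0 nmi): east 38.0 sin 84° = 37.79, north 38.0 cos 84° = 3.97
Leg 2 (108°, 38.3 nmi): east 38.3 sin 108° = 36.43, north 38.3 cos 108° = -11.84
Leg 3 (313°, 22.0 nmi): east 22.0 sin 313° = -16.09, north 22.0 cos 313° = 15.00
Summing: 58.13 nmi east, 7.14 nmi north → (58.13, 7.14).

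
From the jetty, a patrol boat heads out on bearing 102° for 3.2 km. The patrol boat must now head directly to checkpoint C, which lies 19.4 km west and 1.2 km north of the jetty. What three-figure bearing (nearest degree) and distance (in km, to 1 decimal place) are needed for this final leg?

275°, 22.6 km

Leg 1 (102°, 3.2 km): east 3.2 sin 102° = 3.13, north 3.2 cos 102° = -0.67
Current position: (3.13, -0.67). Target: (-19.4, 1.2). Remaining: Δeast = -22.53, Δnorth = 1.87.
Bearing = atan2(-22.53, 1.87) mod 360° = 274.73°; distance = √((-22.53)² + (1.87)²) = 22.607 km.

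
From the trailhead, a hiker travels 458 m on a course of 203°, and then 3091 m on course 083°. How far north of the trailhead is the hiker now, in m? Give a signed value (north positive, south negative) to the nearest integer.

-45 m

Leg 1 (203°, 458 m): east 458 sin 203° = -178.95, north 458 cos 203° = -421.59
Leg 2 (083°, 3091 m): east 3091 sin 83° = 3067.96, north 3091 cos 83° = 376.70
Net north component: -44.89 m.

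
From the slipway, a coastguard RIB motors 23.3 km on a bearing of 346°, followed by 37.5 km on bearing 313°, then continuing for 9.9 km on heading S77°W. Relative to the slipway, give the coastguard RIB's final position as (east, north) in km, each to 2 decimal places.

Leg 1 (346°, 23.3 km): east 23.3 sin 346° = -5.64, north 23.3 cos 346° = 22.61
Leg 2 (313°, 37.5 km): east 37.5 sin 313° = -27.43, north 37.5 cos 313° = 25.57
Leg 3 (S77°W, 9.9 km): east 9.9 sin 257° = -9.65, north 9.9 cos 257° = -2.23
Summing: -42.71 km east, 45.96 km north → (-42.71, 45.96).

(-42.71, 45.96)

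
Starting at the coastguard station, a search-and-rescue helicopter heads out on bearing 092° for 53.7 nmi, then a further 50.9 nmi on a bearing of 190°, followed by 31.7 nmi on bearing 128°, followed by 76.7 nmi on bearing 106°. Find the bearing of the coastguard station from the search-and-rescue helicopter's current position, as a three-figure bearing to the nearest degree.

Leg 1 (092°, 53.7 nmi): east 53.7 sin 92° = 53.67, north 53.7 cos 92° = -1.87
Leg 2 (190°, 50.9 nmi): east 50.9 sin 190° = -8.84, north 50.9 cos 190° = -50.13
Leg 3 (128°, 31.7 nmi): east 31.7 sin 128° = 24.98, north 31.7 cos 128° = -19.52
Leg 4 (106°, 76.7 nmi): east 76.7 sin 106° = 73.73, north 76.7 cos 106° = -21.14
Net displacement: 143.54 east, -92.66 north. Direction back to start is (-143.54, 92.66): bearing = atan2(-143.54, 92.66) mod 360° = 302.84° ≈ 303°.

303°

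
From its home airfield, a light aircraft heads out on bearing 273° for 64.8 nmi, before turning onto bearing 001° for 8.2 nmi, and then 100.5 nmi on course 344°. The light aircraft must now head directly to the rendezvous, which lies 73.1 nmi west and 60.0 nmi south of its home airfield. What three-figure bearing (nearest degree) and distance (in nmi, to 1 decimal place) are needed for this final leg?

Leg 1 (273°, 64.8 nmi): east 64.8 sin 273° = -64.71, north 64.8 cos 273° = 3.39
Leg 2 (001°, 8.2 nmi): east 8.2 sin 1° = 0.14, north 8.2 cos 1° = 8.20
Leg 3 (344°, 100.5 nmi): east 100.5 sin 344° = -27.70, north 100.5 cos 344° = 96.61
Current position: (-92.27, 108.20). Target: (-73.1, -60.0). Remaining: Δeast = 19.17, Δnorth = -168.20.
Bearing = atan2(19.17, -168.20) mod 360° = 173.50°; distance = √((19.17)² + (-168.20)²) = 169.286 nmi.

173°, 169.3 nmi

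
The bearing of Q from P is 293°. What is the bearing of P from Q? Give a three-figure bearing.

113°

Back-bearing = 293° − 180° = 113°.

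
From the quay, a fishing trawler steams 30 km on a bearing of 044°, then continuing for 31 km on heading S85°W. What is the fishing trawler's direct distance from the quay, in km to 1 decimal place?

Leg 1 (044°, 30 km): east 30 sin 44° = 20.84, north 30 cos 44° = 21.58
Leg 2 (S85°W, 31 km): east 31 sin 265° = -30.88, north 31 cos 265° = -2.70
Net: -10.04 east, 18.88 north. Distance = √((-10.04)² + (18.88)²) = 21.383 km.

21.4 km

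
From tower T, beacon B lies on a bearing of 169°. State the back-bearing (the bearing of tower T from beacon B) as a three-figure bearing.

Back-bearing = 169° + 180° = 349°.

349°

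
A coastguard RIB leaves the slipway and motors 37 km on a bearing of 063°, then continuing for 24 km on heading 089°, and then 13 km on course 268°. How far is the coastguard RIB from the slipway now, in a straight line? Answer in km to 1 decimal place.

47.1 km

Leg 1 (063°, 37 km): east 37 sin 63° = 32.97, north 37 cos 63° = 16.80
Leg 2 (089°, 24 km): east 24 sin 89° = 24.00, north 24 cos 89° = 0.42
Leg 3 (268°, 13 km): east 13 sin 268° = -12.99, north 13 cos 268° = -0.45
Net: 43.97 east, 16.76 north. Distance = √((43.97)² + (16.76)²) = 47.058 km.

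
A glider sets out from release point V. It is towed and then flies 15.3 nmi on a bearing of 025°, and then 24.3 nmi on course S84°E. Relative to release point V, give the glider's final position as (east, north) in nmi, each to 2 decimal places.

(30.63, 11.33)

Leg 1 (025°, 15.3 nmi): east 15.3 sin 25° = 6.47, north 15.3 cos 25° = 13.87
Leg 2 (S84°E, 24.3 nmi): east 24.3 sin 96° = 24.17, north 24.3 cos 96° = -2.54
Summing: 30.63 nmi east, 11.33 nmi north → (30.63, 11.33).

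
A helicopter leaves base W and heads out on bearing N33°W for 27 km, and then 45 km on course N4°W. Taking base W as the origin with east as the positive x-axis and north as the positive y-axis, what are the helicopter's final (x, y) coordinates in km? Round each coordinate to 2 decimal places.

(-17.84, 67.53)

Leg 1 (N33°W, 27 km): east 27 sin 327° = -14.71, north 27 cos 327° = 22.64
Leg 2 (N4°W, 45 km): east 45 sin 356° = -3.14, north 45 cos 356° = 44.89
Summing: -17.84 km east, 67.53 km north → (-17.84, 67.53).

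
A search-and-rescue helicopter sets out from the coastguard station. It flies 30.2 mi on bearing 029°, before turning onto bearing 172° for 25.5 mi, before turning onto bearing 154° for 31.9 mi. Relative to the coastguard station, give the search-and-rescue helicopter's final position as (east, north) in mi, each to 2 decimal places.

Leg 1 (029°, 30.2 mi): east 30.2 sin 29° = 14.64, north 30.2 cos 29° = 26.41
Leg 2 (172°, 25.5 mi): east 25.5 sin 172° = 3.55, north 25.5 cos 172° = -25.25
Leg 3 (154°, 31.9 mi): east 31.9 sin 154° = 13.98, north 31.9 cos 154° = -28.67
Summing: 32.17 mi east, -27.51 mi north → (32.17, -27.51).

(32.17, -27.51)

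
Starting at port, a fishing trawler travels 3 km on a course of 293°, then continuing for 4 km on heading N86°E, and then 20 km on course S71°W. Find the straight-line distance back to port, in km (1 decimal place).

Leg 1 (293°, 3 km): east 3 sin 293° = -2.76, north 3 cos 293° = 1.17
Leg 2 (N86°E, 4 km): east 4 sin 86° = 3.99, north 4 cos 86° = 0.28
Leg 3 (S71°W, 20 km): east 20 sin 251° = -18.91, north 20 cos 251° = -6.51
Net: -17.68 east, -5.06 north. Distance = √((-17.68)² + (-5.06)²) = 18.391 km.

18.4 km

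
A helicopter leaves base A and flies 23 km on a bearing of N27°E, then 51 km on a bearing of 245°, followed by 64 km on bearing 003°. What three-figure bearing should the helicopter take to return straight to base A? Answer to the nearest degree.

153°

Leg 1 (N27°E, 23 km): east 23 sin 27° = 10.44, north 23 cos 27° = 20.49
Leg 2 (245°, 51 km): east 51 sin 245° = -46.22, north 51 cos 245° = -21.55
Leg 3 (003°, 64 km): east 64 sin 3° = 3.35, north 64 cos 3° = 63.91
Net displacement: -32.43 east, 62.85 north. Direction back to start is (32.43, -62.85): bearing = atan2(32.43, -62.85) mod 360° = 152.71° ≈ 153°.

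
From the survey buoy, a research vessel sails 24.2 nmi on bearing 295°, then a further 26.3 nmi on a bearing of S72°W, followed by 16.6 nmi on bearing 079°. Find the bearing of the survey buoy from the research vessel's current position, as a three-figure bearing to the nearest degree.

100°

Leg 1 (295°, 24.2 nmi): east 24.2 sin 295° = -21.93, north 24.2 cos 295° = 10.23
Leg 2 (S72°W, 26.3 nmi): east 26.3 sin 252° = -25.01, north 26.3 cos 252° = -8.13
Leg 3 (079°, 16.6 nmi): east 16.6 sin 79° = 16.30, north 16.6 cos 79° = 3.17
Net displacement: -30.65 east, 5.27 north. Direction back to start is (30.65, -5.27): bearing = atan2(30.65, -5.27) mod 360° = 99.75° ≈ 100°.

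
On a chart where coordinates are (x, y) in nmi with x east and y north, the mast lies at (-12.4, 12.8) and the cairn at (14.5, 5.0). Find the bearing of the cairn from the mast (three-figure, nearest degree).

Δeast = 14.5 − -12.4 = 26.90; Δnorth = 5.0 − 12.8 = -7.80.
Bearing = atan2(Δeast, Δnorth) mod 360° = 106.17° ≈ 106°.

106°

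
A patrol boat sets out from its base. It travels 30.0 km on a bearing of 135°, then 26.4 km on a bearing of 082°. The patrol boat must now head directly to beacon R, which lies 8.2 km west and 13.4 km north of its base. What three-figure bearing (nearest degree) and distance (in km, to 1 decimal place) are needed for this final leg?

Leg 1 (135°, 30.0 km): east 30.0 sin 135° = 21.21, north 30.0 cos 135° = -21.21
Leg 2 (082°, 26.4 km): east 26.4 sin 82° = 26.14, north 26.4 cos 82° = 3.67
Current position: (47.36, -17.54). Target: (-8.2, 13.4). Remaining: Δeast = -55.56, Δnorth = 30.94.
Bearing = atan2(-55.56, 30.94) mod 360° = 299.11°; distance = √((-55.56)² + (30.94)²) = 63.590 km.

299°, 63.6 km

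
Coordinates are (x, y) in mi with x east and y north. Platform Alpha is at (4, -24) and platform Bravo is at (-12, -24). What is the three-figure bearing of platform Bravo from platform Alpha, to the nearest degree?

Δeast = -12 − 4 = -16.00; Δnorth = -24 − -24 = 0.00.
Bearing = atan2(Δeast, Δnorth) mod 360° = 270.00° ≈ 270°.

270°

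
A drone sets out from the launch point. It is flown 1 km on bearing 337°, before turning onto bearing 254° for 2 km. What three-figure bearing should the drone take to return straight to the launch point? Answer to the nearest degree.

Leg 1 (337°, 1 km): east 1 sin 337° = -0.39, north 1 cos 337° = 0.92
Leg 2 (254°, 2 km): east 2 sin 254° = -1.92, north 2 cos 254° = -0.55
Net displacement: -2.31 east, 0.37 north. Direction back to start is (2.31, -0.37): bearing = atan2(2.31, -0.37) mod 360° = 99.07° ≈ 099°.

099°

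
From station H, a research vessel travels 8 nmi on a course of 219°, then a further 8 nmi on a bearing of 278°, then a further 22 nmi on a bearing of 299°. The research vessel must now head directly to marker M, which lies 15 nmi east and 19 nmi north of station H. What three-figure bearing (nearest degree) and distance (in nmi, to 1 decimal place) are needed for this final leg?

074°, 49.1 nmi

Leg 1 (219°, 8 nmi): east 8 sin 219° = -5.03, north 8 cos 219° = -6.22
Leg 2 (278°, 8 nmi): east 8 sin 278° = -7.92, north 8 cos 278° = 1.11
Leg 3 (299°, 22 nmi): east 22 sin 299° = -19.24, north 22 cos 299° = 10.67
Current position: (-32.20, 5.56). Target: (15, 19). Remaining: Δeast = 47.20, Δnorth = 13.44.
Bearing = atan2(47.20, 13.44) mod 360° = 74.11°; distance = √((47.20)² + (13.44)²) = 49.074 nmi.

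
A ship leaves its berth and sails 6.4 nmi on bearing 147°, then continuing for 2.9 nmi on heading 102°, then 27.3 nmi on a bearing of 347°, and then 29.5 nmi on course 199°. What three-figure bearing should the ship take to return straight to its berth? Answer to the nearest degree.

052°

Leg 1 (147°, 6.4 nmi): east 6.4 sin 147° = 3.49, north 6.4 cos 147° = -5.37
Leg 2 (102°, 2.9 nmi): east 2.9 sin 102° = 2.84, north 2.9 cos 102° = -0.60
Leg 3 (347°, 27.3 nmi): east 27.3 sin 347° = -6.14, north 27.3 cos 347° = 26.60
Leg 4 (199°, 29.5 nmi): east 29.5 sin 199° = -9.60, north 29.5 cos 199° = -27.89
Net displacement: -9.42 east, -7.26 north. Direction back to start is (9.42, 7.26): bearing = atan2(9.42, 7.26) mod 360° = 52.38° ≈ 052°.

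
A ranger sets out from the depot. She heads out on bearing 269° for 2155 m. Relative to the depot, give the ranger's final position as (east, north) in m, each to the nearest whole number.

Leg 1 (269°, 2155 m): east 2155 sin 269° = -2154.67, north 2155 cos 269° = -37.61
Summing: -2154.67 m east, -37.61 m north → (-2155, -38).

(-2155, -38)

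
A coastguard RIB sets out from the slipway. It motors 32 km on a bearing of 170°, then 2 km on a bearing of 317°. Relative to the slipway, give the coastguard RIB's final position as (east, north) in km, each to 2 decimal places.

Leg 1 (170°, 32 km): east 32 sin 170° = 5.56, north 32 cos 170° = -31.51
Leg 2 (317°, 2 km): east 2 sin 317° = -1.36, north 2 cos 317° = 1.46
Summing: 4.19 km east, -30.05 km north → (4.19, -30.05).

(4.19, -30.05)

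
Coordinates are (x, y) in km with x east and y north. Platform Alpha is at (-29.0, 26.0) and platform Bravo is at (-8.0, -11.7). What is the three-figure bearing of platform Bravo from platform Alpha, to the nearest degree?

151°

Δeast = -8.0 − -29.0 = 21.00; Δnorth = -11.7 − 26.0 = -37.70.
Bearing = atan2(Δeast, Δnorth) mod 360° = 150.88° ≈ 151°.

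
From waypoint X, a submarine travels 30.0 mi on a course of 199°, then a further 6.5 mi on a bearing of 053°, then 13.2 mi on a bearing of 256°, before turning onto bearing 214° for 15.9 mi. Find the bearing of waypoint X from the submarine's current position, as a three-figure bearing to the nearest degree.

033°

Leg 1 (199°, 30.0 mi): east 30.0 sin 199° = -9.77, north 30.0 cos 199° = -28.37
Leg 2 (053°, 6.5 mi): east 6.5 sin 53° = 5.19, north 6.5 cos 53° = 3.91
Leg 3 (256°, 13.2 mi): east 13.2 sin 256° = -12.81, north 13.2 cos 256° = -3.19
Leg 4 (214°, 15.9 mi): east 15.9 sin 214° = -8.89, north 15.9 cos 214° = -13.18
Net displacement: -26.27 east, -40.83 north. Direction back to start is (26.27, 40.83): bearing = atan2(26.27, 40.83) mod 360° = 32.76° ≈ 033°.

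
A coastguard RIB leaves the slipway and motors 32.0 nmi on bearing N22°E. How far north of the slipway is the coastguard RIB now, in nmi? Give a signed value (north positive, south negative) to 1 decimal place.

Leg 1 (N22°E, 32.0 nmi): east 32.0 sin 22° = 11.99, north 32.0 cos 22° = 29.67
Net north component: 29.67 nmi.

29.7 nmi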